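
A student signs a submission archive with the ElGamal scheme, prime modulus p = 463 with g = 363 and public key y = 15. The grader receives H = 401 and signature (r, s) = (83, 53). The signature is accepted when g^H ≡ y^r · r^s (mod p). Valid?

Left side g^H mod p:
363^401 mod 463 = 197
Right side y^r · r^s mod p:
15^83 mod 463 = 362
83^53 mod 463 = 186
362·186 = 67332 ≡ 197 (mod 463)
197 ≡ 197 (mod 463), so the signature is genuine.

yes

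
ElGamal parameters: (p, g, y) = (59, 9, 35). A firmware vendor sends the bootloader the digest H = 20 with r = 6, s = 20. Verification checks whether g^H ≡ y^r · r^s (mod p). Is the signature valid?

Left side g^H mod p:
9^2 = 81 ≡ 22
9^4 ≡ 22^2 = 484 ≡ 12
9^8 ≡ 12^2 = 144 ≡ 26
9^16 ≡ 26^2 = 676 ≡ 27
20 = 16 + 4, so 9^20 ≡ 27·12 ≡ 29 (mod 59)
Right side y^r · r^s mod p:
35^2 = 1225 ≡ 45
35^4 ≡ 45^2 = 2025 ≡ 19
6 = 4 + 2, so 35^6 ≡ 19·45 ≡ 29 (mod 59)
6^2 = 36
6^4 ≡ 36^2 = 1296 ≡ 57
6^8 ≡ 57^2 = 3249 ≡ 4
6^16 ≡ 4^2 = 16
20 = 16 + 4, so 6^20 ≡ 16·57 ≡ 27 (mod 59)
29·27 = 783 ≡ 16 (mod 59)
29 ≠ 16, so verification fails.

invalid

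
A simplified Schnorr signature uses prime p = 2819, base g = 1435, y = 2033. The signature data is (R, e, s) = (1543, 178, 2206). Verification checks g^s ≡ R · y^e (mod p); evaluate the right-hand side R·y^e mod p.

2033^2 = 4133089 ≡ 435
2033^4 ≡ 435^2 = 189225 ≡ 352
2033^8 ≡ 352^2 = 123904 ≡ 2687
2033^16 ≡ 2687^2 = 7219969 ≡ 510
2033^32 ≡ 510^2 = 260100 ≡ 752
2033^64 ≡ 752^2 = 565504 ≡ 1704
2033^128 ≡ 1704^2 = 2903616 ≡ 46
178 = 128 + 32 + 16 + 2, so 2033^178 ≡ 46·752·510·435 ≡ 1025 (mod 2819)
R · y^e ≡ 1543·1025 = 1581575 ≡ 116 (mod 2819)

116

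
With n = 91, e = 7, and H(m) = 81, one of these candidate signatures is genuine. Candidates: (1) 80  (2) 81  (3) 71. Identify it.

Candidate 1: Squares mod 91: 80^1≡80, 80^2≡30, 80^4≡81; 7 = 4 + 2 + 1, so 80^7 ≡ 81·30·80 ≡ 24 (mod 91)
Candidate 2: Squares mod 91: 81^1≡81, 81^2≡9, 81^4≡81; 7 = 4 + 2 + 1, so 81^7 ≡ 81·9·81 ≡ 81 (mod 91)
  → matches H(m) = 81
Candidate 3: Squares mod 91: 71^1≡71, 71^2≡36, 71^4≡22; 7 = 4 + 2 + 1, so 71^7 ≡ 22·36·71 ≡ 85 (mod 91)

2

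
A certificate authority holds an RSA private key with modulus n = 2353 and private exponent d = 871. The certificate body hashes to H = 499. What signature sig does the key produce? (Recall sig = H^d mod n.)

H^2 ≡ 499^2 = 249001 ≡ 1936
H^4 ≡ 1936^2 = 3748096 ≡ 2120
H^8 ≡ 2120^2 = 4494400 ≡ 170
H^16 ≡ 170^2 = 28900 ≡ 664
H^32 ≡ 664^2 = 440896 ≡ 885
H^64 ≡ 885^2 = 783225 ≡ 2029
H^128 ≡ 2029^2 = 4116841 ≡ 1444
H^256 ≡ 1444^2 = 2085136 ≡ 378
H^512 ≡ 378^2 = 142884 ≡ 1704
871 = 512 + 256 + 64 + 32 + 4 + 2 + 1, so H^871 ≡ 1704·378·2029·885·2120·1936·499 ≡ 60 (mod 2353)

60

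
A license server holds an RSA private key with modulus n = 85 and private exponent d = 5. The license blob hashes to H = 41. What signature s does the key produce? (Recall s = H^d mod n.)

H^2 ≡ 41^2 = 1681 ≡ 66
H^4 ≡ 66^2 = 4356 ≡ 21
5 = 4 + 1, so H^5 ≡ 21·41 ≡ 11 (mod 85)

11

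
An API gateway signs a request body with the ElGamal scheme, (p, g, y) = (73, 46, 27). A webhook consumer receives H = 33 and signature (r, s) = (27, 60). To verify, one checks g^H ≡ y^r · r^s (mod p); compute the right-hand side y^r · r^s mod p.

46

27^27 mod 73 = 46
27^60 mod 73 = 1
y^r · r^s ≡ 46·1 = 46 ≡ 46 (mod 73)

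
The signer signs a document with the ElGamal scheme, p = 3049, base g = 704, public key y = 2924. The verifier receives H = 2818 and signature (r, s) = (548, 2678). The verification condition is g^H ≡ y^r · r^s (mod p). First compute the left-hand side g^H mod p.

Squares mod 3049: 704^1≡704, 704^2≡1678, 704^4≡1457, 704^8≡745, 704^16≡107, 704^32≡2302, 704^64≡42, 704^128≡1764, 704^256≡1716, 704^512≡2371, 704^1024≡2334, 704^2048≡2042
2818 = 2048 + 512 + 256 + 2, so 704^2818 ≡ 2042·2371·1716·1678 ≡ 250 (mod 3049)

250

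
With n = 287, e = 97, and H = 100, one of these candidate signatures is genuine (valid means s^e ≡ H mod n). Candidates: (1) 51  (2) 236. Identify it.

Candidate 1: Squares mod 287: 51^1≡51, 51^2≡18, 51^4≡37, 51^8≡221, 51^16≡51, 51^32≡18, 51^64≡37; 97 = 64 + 32 + 1, so 51^97 ≡ 37·18·51 ≡ 100 (mod 287)
  → matches H = 100
Candidate 2: Squares mod 287: 236^1≡236, 236^2≡18, 236^4≡37, 236^8≡221, 236^16≡51, 236^32≡18, 236^64≡37; 97 = 64 + 32 + 1, so 236^97 ≡ 37·18·236 ≡ 187 (mod 287)

1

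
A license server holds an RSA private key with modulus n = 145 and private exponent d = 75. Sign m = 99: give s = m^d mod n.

104

m^2 ≡ 99^2 = 9801 ≡ 86
m^4 ≡ 86^2 = 7396 ≡ 1
m^8 ≡ 1^2 = 1
m^16 ≡ 1^2 = 1
m^32 ≡ 1^2 = 1
m^64 ≡ 1^2 = 1
75 = 64 + 8 + 2 + 1, so m^75 ≡ 1·1·86·99 ≡ 104 (mod 145)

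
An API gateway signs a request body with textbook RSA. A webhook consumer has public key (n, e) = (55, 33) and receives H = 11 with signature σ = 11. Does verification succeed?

passes

σ^2 ≡ 11^2 = 121 ≡ 11
σ^4 ≡ 11^2 = 121 ≡ 11
σ^8 ≡ 11^2 = 121 ≡ 11
σ^16 ≡ 11^2 = 121 ≡ 11
σ^32 ≡ 11^2 = 121 ≡ 11
33 = 32 + 1, so σ^33 ≡ 11·11 ≡ 11 (mod 55)
11 = H, so the signature checks out.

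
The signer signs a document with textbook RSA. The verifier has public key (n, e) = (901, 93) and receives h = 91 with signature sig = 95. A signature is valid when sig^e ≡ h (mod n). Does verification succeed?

sig^93 mod 901 = 810
sig^93 mod 901 = 810, but h = 91.

fails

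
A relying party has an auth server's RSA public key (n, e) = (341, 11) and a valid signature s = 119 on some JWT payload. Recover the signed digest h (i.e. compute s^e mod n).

130

s^2 ≡ 119^2 = 14161 ≡ 180
s^4 ≡ 180^2 = 32400 ≡ 5
s^8 ≡ 5^2 = 25
11 = 8 + 2 + 1, so s^11 ≡ 25·180·119 ≡ 130 (mod 341)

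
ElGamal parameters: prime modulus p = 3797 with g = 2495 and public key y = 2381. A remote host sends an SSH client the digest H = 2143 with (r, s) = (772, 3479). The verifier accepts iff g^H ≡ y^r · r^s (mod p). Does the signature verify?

Left side g^H mod p:
Squares mod 3797: 2495^1≡2495, 2495^2≡1742, 2495^4≡761, 2495^8≡1977, 2495^16≡1416, 2495^32≡240, 2495^64≡645, 2495^128≡2152, 2495^256≡2561, 2495^512≡1302, 2495^1024≡1742, 2495^2048≡761
2143 = 2048 + 64 + 16 + 8 + 4 + 2 + 1, so 2495^2143 ≡ 761·645·1416·1977·761·1742·2495 ≡ 1857 (mod 3797)
Right side y^r · r^s mod p:
Squares mod 3797: 2381^1≡2381, 2381^2≡240, 2381^4≡645, 2381^8≡2152, 2381^16≡2561, 2381^32≡1302, 2381^64≡1742, 2381^128≡761, 2381^256≡1977, 2381^512≡1416
772 = 512 + 256 + 4, so 2381^772 ≡ 1416·1977·645 ≡ 666 (mod 3797)
Squares mod 3797: 772^1≡772, 772^2≡3652, 772^4≡2040, 772^8≡88, 772^16≡150, 772^32≡3515, 772^64≡3584, 772^128≡3602, 772^256≡55, 772^512≡3025, 772^1024≡3652, 772^2048≡2040
3479 = 2048 + 1024 + 256 + 128 + 16 + 4 + 2 + 1, so 772^3479 ≡ 2040·3652·55·3602·150·2040·3652·772 ≡ 533 (mod 3797)
666·533 = 354978 ≡ 1857 (mod 3797)
1857 ≡ 1857 (mod 3797), so the signature is genuine.

verifies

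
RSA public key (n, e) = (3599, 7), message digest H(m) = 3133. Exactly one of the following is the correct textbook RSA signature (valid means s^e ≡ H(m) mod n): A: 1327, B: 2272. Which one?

Candidate A: 1327^2 = 1760929 ≡ 1018; 1327^4 ≡ 1018^2 = 1036324 ≡ 3411; 7 = 4 + 2 + 1, so 1327^7 ≡ 3411·1018·1327 ≡ 466 (mod 3599)
Candidate B: 2272^2 = 5161984 ≡ 1018; 2272^4 ≡ 1018^2 = 1036324 ≡ 3411; 7 = 4 + 2 + 1, so 2272^7 ≡ 3411·1018·2272 ≡ 3133 (mod 3599)
  → matches H(m) = 3133

B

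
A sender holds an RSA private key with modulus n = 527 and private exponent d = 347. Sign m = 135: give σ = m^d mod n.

220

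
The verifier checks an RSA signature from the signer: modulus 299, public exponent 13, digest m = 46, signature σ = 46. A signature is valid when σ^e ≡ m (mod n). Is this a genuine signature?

genuine

σ^2 ≡ 46^2 = 2116 ≡ 23
σ^4 ≡ 23^2 = 529 ≡ 230
σ^8 ≡ 230^2 = 52900 ≡ 276
13 = 8 + 4 + 1, so σ^13 ≡ 276·230·46 ≡ 46 (mod 299)
46 = m, so the signature checks out.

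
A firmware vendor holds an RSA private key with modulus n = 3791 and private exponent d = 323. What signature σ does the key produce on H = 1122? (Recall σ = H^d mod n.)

833

H^323 mod 3791 = 833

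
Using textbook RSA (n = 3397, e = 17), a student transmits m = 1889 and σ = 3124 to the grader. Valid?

Squares mod 3397: σ^1≡3124, σ^2≡3192, σ^4≡1261, σ^8≡325, σ^16≡318
17 = 16 + 1, so σ^17 ≡ 318·3124 ≡ 1508 (mod 3397)
The recovered value 1508 does not match the digest 1889.

no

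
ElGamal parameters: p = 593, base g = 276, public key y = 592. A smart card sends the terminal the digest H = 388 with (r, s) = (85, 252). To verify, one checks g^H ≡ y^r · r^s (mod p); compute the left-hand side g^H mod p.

276^2 = 76176 ≡ 272
276^4 ≡ 272^2 = 73984 ≡ 452
276^8 ≡ 452^2 = 204304 ≡ 312
276^16 ≡ 312^2 = 97344 ≡ 92
276^32 ≡ 92^2 = 8464 ≡ 162
276^64 ≡ 162^2 = 26244 ≡ 152
276^128 ≡ 152^2 = 23104 ≡ 570
276^256 ≡ 570^2 = 324900 ≡ 529
388 = 256 + 128 + 4, so 276^388 ≡ 529·570·452 ≡ 591 (mod 593)

591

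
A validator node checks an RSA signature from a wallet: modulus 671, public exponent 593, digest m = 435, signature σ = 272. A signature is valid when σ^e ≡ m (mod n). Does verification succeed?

passes

σ^2 ≡ 272^2 = 73984 ≡ 174
σ^4 ≡ 174^2 = 30276 ≡ 81
σ^8 ≡ 81^2 = 6561 ≡ 522
σ^16 ≡ 522^2 = 272484 ≡ 58
σ^32 ≡ 58^2 = 3364 ≡ 9
σ^64 ≡ 9^2 = 81
σ^128 ≡ 81^2 = 6561 ≡ 522
σ^256 ≡ 522^2 = 272484 ≡ 58
σ^512 ≡ 58^2 = 3364 ≡ 9
593 = 512 + 64 + 16 + 1, so σ^593 ≡ 9·81·58·272 ≡ 435 (mod 671)
σ^593 mod 671 = 435 matches m.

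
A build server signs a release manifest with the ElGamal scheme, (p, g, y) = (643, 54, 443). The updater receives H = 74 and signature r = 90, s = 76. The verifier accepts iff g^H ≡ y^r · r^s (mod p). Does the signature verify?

verifies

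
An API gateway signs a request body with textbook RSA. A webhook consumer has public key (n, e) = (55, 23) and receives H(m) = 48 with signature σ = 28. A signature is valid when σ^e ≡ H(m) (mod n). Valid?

no

Squares mod 55: σ^1≡28, σ^2≡14, σ^4≡31, σ^8≡26, σ^16≡16
23 = 16 + 4 + 2 + 1, so σ^23 ≡ 16·31·14·28 ≡ 7 (mod 55)
7 ≠ 48, so verification fails.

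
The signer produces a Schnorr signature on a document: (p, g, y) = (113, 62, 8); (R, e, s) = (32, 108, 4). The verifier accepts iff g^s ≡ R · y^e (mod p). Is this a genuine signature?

forged

g^s mod p:
Squares mod 113: 62^1≡62, 62^2≡2, 62^4≡4
62^4 ≡ 4 (mod 113)
R · y^e mod p:
Squares mod 113: 8^1≡8, 8^2≡64, 8^4≡28, 8^8≡106, 8^16≡49, 8^32≡28, 8^64≡106
108 = 64 + 32 + 8 + 4, so 8^108 ≡ 106·28·106·28 ≡ 109 (mod 113)
32·109 = 3488 ≡ 98 (mod 113)
4 ≠ 98; the check fails.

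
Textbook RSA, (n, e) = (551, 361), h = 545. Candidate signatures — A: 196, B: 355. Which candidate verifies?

Candidate A: 196^2 = 38416 ≡ 397; 196^4 ≡ 397^2 = 157609 ≡ 23; 196^8 ≡ 23^2 = 529; 196^16 ≡ 529^2 = 279841 ≡ 484; 196^32 ≡ 484^2 = 234256 ≡ 81; 196^64 ≡ 81^2 = 6561 ≡ 500; 196^128 ≡ 500^2 = 250000 ≡ 397; 196^256 ≡ 397^2 = 157609 ≡ 23; 361 = 256 + 64 + 32 + 8 + 1, so 196^361 ≡ 23·500·81·529·196 ≡ 6 (mod 551)
Candidate B: 355^2 = 126025 ≡ 397; 355^4 ≡ 397^2 = 157609 ≡ 23; 355^8 ≡ 23^2 = 529; 355^16 ≡ 529^2 = 279841 ≡ 484; 355^32 ≡ 484^2 = 234256 ≡ 81; 355^64 ≡ 81^2 = 6561 ≡ 500; 355^128 ≡ 500^2 = 250000 ≡ 397; 355^256 ≡ 397^2 = 157609 ≡ 23; 361 = 256 + 64 + 32 + 8 + 1, so 355^361 ≡ 23·500·81·529·355 ≡ 545 (mod 551)
  → matches h = 545

B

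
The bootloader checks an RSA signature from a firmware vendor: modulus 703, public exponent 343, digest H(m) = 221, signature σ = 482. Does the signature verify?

σ^2 ≡ 482^2 = 232324 ≡ 334
σ^4 ≡ 334^2 = 111556 ≡ 482
σ^8 ≡ 482^2 = 232324 ≡ 334
σ^16 ≡ 334^2 = 111556 ≡ 482
σ^32 ≡ 482^2 = 232324 ≡ 334
σ^64 ≡ 334^2 = 111556 ≡ 482
σ^128 ≡ 482^2 = 232324 ≡ 334
σ^256 ≡ 334^2 = 111556 ≡ 482
343 = 256 + 64 + 16 + 4 + 2 + 1, so σ^343 ≡ 482·482·482·482·334·482 ≡ 482 (mod 703)
σ^343 mod 703 = 482, but H(m) = 221.

does not verify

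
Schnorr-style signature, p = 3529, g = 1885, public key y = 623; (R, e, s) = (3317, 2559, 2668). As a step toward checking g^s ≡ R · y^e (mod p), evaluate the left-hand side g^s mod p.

1885^2 = 3553225 ≡ 3051
1885^4 ≡ 3051^2 = 9308601 ≡ 2628
1885^8 ≡ 2628^2 = 6906384 ≡ 131
1885^16 ≡ 131^2 = 17161 ≡ 3045
1885^32 ≡ 3045^2 = 9272025 ≡ 1342
1885^64 ≡ 1342^2 = 1800964 ≡ 1174
1885^128 ≡ 1174^2 = 1378276 ≡ 1966
1885^256 ≡ 1966^2 = 3865156 ≡ 901
1885^512 ≡ 901^2 = 811801 ≡ 131
1885^1024 ≡ 131^2 = 17161 ≡ 3045
1885^2048 ≡ 3045^2 = 9272025 ≡ 1342
2668 = 2048 + 512 + 64 + 32 + 8 + 4, so 1885^2668 ≡ 1342·131·1174·1342·131·2628 ≡ 2355 (mod 3529)

2355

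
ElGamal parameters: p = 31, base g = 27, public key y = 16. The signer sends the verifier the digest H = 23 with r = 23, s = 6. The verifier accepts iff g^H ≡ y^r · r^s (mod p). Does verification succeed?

Left side g^H mod p:
27^2 = 729 ≡ 16
27^4 ≡ 16^2 = 256 ≡ 8
27^8 ≡ 8^2 = 64 ≡ 2
27^16 ≡ 2^2 = 4
23 = 16 + 4 + 2 + 1, so 27^23 ≡ 4·8·16·27 ≡ 29 (mod 31)
Right side y^r · r^s mod p:
16^2 = 256 ≡ 8
16^4 ≡ 8^2 = 64 ≡ 2
16^8 ≡ 2^2 = 4
16^16 ≡ 4^2 = 16
23 = 16 + 4 + 2 + 1, so 16^23 ≡ 16·2·8·16 ≡ 4 (mod 31)
23^2 = 529 ≡ 2
23^4 ≡ 2^2 = 4
6 = 4 + 2, so 23^6 ≡ 4·2 ≡ 8 (mod 31)
4·8 = 32 ≡ 1 (mod 31)
29 ≠ 1, so verification fails.

fails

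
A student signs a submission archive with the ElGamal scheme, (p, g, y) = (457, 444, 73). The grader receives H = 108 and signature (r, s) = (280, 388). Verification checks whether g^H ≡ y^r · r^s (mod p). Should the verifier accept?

reject

Left side g^H mod p:
444^2 = 197136 ≡ 169
444^4 ≡ 169^2 = 28561 ≡ 227
444^8 ≡ 227^2 = 51529 ≡ 345
444^16 ≡ 345^2 = 119025 ≡ 205
444^32 ≡ 205^2 = 42025 ≡ 438
444^64 ≡ 438^2 = 191844 ≡ 361
108 = 64 + 32 + 8 + 4, so 444^108 ≡ 361·438·345·227 ≡ 242 (mod 457)
Right side y^r · r^s mod p:
73^2 = 5329 ≡ 302
73^4 ≡ 302^2 = 91204 ≡ 261
73^8 ≡ 261^2 = 68121 ≡ 28
73^16 ≡ 28^2 = 784 ≡ 327
73^32 ≡ 327^2 = 106929 ≡ 448
73^64 ≡ 448^2 = 200704 ≡ 81
73^128 ≡ 81^2 = 6561 ≡ 163
73^256 ≡ 163^2 = 26569 ≡ 63
280 = 256 + 16 + 8, so 73^280 ≡ 63·327·28 ≡ 94 (mod 457)
280^2 = 78400 ≡ 253
280^4 ≡ 253^2 = 64009 ≡ 29
280^8 ≡ 29^2 = 841 ≡ 384
280^16 ≡ 384^2 = 147456 ≡ 302
280^32 ≡ 302^2 = 91204 ≡ 261
280^64 ≡ 261^2 = 68121 ≡ 28
280^128 ≡ 28^2 = 784 ≡ 327
280^256 ≡ 327^2 = 106929 ≡ 448
388 = 256 + 128 + 4, so 280^388 ≡ 448·327·29 ≡ 112 (mod 457)
94·112 = 10528 ≡ 17 (mod 457)
242 ≠ 17, so verification fails.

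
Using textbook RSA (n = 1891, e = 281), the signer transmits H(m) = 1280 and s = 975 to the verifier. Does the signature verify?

verifies

Squares mod 1891: s^1≡975, s^2≡1343, s^4≡1526, s^8≡855, s^16≡1099, s^32≡1343, s^64≡1526, s^128≡855, s^256≡1099
281 = 256 + 16 + 8 + 1, so s^281 ≡ 1099·1099·855·975 ≡ 1280 (mod 1891)
Since 1280 equals the digest 1280, verification succeeds.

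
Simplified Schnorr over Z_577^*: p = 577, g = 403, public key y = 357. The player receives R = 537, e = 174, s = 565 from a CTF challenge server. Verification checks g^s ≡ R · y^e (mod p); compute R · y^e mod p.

421

357^2 = 127449 ≡ 509
357^4 ≡ 509^2 = 259081 ≡ 8
357^8 ≡ 8^2 = 64
357^16 ≡ 64^2 = 4096 ≡ 57
357^32 ≡ 57^2 = 3249 ≡ 364
357^64 ≡ 364^2 = 132496 ≡ 363
357^128 ≡ 363^2 = 131769 ≡ 213
174 = 128 + 32 + 8 + 4 + 2, so 357^174 ≡ 213·364·64·8·509 ≡ 177 (mod 577)
R · y^e ≡ 537·177 = 95049 ≡ 421 (mod 577)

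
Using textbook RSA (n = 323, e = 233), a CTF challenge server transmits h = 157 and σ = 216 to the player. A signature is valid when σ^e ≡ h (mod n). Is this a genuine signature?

forged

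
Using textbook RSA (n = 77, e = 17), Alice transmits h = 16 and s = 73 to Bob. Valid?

no

s^2 ≡ 73^2 = 5329 ≡ 16
s^4 ≡ 16^2 = 256 ≡ 25
s^8 ≡ 25^2 = 625 ≡ 9
s^16 ≡ 9^2 = 81 ≡ 4
17 = 16 + 1, so s^17 ≡ 4·73 ≡ 61 (mod 77)
61 ≠ 16, so verification fails.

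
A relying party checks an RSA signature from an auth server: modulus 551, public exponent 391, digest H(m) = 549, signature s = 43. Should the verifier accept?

s^2 ≡ 43^2 = 1849 ≡ 196
s^4 ≡ 196^2 = 38416 ≡ 397
s^8 ≡ 397^2 = 157609 ≡ 23
s^16 ≡ 23^2 = 529
s^32 ≡ 529^2 = 279841 ≡ 484
s^64 ≡ 484^2 = 234256 ≡ 81
s^128 ≡ 81^2 = 6561 ≡ 500
s^256 ≡ 500^2 = 250000 ≡ 397
391 = 256 + 128 + 4 + 2 + 1, so s^391 ≡ 397·500·397·196·43 ≡ 549 (mod 551)
Since 549 equals the digest 549, verification succeeds.

accept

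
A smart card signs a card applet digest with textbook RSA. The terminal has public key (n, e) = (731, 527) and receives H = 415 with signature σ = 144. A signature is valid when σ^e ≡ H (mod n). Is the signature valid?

invalid

σ^2 ≡ 144^2 = 20736 ≡ 268
σ^4 ≡ 268^2 = 71824 ≡ 186
σ^8 ≡ 186^2 = 34596 ≡ 239
σ^16 ≡ 239^2 = 57121 ≡ 103
σ^32 ≡ 103^2 = 10609 ≡ 375
σ^64 ≡ 375^2 = 140625 ≡ 273
σ^128 ≡ 273^2 = 74529 ≡ 698
σ^256 ≡ 698^2 = 487204 ≡ 358
σ^512 ≡ 358^2 = 128164 ≡ 239
527 = 512 + 8 + 4 + 2 + 1, so σ^527 ≡ 239·239·186·268·144 ≡ 440 (mod 731)
σ^527 mod 731 = 440, but H = 415.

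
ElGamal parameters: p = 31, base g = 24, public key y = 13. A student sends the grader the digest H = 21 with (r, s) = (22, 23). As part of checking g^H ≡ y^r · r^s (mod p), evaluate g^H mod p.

27

24^2 = 576 ≡ 18
24^4 ≡ 18^2 = 324 ≡ 14
24^8 ≡ 14^2 = 196 ≡ 10
24^16 ≡ 10^2 = 100 ≡ 7
21 = 16 + 4 + 1, so 24^21 ≡ 7·14·24 ≡ 27 (mod 31)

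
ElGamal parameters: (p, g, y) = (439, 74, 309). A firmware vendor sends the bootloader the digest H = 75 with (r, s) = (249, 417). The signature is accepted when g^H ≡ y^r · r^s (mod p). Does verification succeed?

Left side g^H mod p:
Squares mod 439: 74^1≡74, 74^2≡208, 74^4≡242, 74^8≡177, 74^16≡160, 74^32≡138, 74^64≡167
75 = 64 + 8 + 2 + 1, so 74^75 ≡ 167·177·208·74 ≡ 430 (mod 439)
Right side y^r · r^s mod p:
Squares mod 439: 309^1≡309, 309^2≡218, 309^4≡112, 309^8≡252, 309^16≡288, 309^32≡412, 309^64≡290, 309^128≡251
249 = 128 + 64 + 32 + 16 + 8 + 1, so 309^249 ≡ 251·290·412·288·252·309 ≡ 421 (mod 439)
Squares mod 439: 249^1≡249, 249^2≡102, 249^4≡307, 249^8≡303, 249^16≡58, 249^32≡291, 249^64≡393, 249^128≡360, 249^256≡95
417 = 256 + 128 + 32 + 1, so 249^417 ≡ 95·360·291·249 ≡ 309 (mod 439)
421·309 = 130089 ≡ 145 (mod 439)
430 ≠ 145, so verification fails.

fails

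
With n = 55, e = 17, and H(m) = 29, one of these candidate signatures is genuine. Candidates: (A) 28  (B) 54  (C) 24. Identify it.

Candidate A: Squares mod 55: 28^1≡28, 28^2≡14, 28^4≡31, 28^8≡26, 28^16≡16; 17 = 16 + 1, so 28^17 ≡ 16·28 ≡ 8 (mod 55)
Candidate B: Squares mod 55: 54^1≡54, 54^2≡1, 54^4≡1, 54^8≡1, 54^16≡1; 17 = 16 + 1, so 54^17 ≡ 1·54 ≡ 54 (mod 55)
Candidate C: Squares mod 55: 24^1≡24, 24^2≡26, 24^4≡16, 24^8≡36, 24^16≡31; 17 = 16 + 1, so 24^17 ≡ 31·24 ≡ 29 (mod 55)
  → matches H(m) = 29

C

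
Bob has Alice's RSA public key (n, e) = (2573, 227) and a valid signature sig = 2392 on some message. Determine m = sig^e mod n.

sig^2 ≡ 2392^2 = 5721664 ≡ 1885
sig^4 ≡ 1885^2 = 3553225 ≡ 2485
sig^8 ≡ 2485^2 = 6175225 ≡ 25
sig^16 ≡ 25^2 = 625
sig^32 ≡ 625^2 = 390625 ≡ 2102
sig^64 ≡ 2102^2 = 4418404 ≡ 563
sig^128 ≡ 563^2 = 316969 ≡ 490
227 = 128 + 64 + 32 + 2 + 1, so sig^227 ≡ 490·563·2102·1885·2392 ≡ 1296 (mod 2573)

1296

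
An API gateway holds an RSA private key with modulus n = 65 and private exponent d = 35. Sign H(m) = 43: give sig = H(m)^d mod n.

62

(H(m))^2 ≡ 43^2 = 1849 ≡ 29
(H(m))^4 ≡ 29^2 = 841 ≡ 61
(H(m))^8 ≡ 61^2 = 3721 ≡ 16
(H(m))^16 ≡ 16^2 = 256 ≡ 61
(H(m))^32 ≡ 61^2 = 3721 ≡ 16
35 = 32 + 2 + 1, so (H(m))^35 ≡ 16·29·43 ≡ 62 (mod 65)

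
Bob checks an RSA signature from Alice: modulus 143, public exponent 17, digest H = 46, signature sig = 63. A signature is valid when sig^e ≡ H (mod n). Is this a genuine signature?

genuine

sig^2 ≡ 63^2 = 3969 ≡ 108
sig^4 ≡ 108^2 = 11664 ≡ 81
sig^8 ≡ 81^2 = 6561 ≡ 126
sig^16 ≡ 126^2 = 15876 ≡ 3
17 = 16 + 1, so sig^17 ≡ 3·63 ≡ 46 (mod 143)
sig^17 mod 143 = 46 matches H.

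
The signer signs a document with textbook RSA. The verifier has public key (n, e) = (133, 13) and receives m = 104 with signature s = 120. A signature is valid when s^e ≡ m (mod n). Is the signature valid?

s^2 ≡ 120^2 = 14400 ≡ 36
s^4 ≡ 36^2 = 1296 ≡ 99
s^8 ≡ 99^2 = 9801 ≡ 92
13 = 8 + 4 + 1, so s^13 ≡ 92·99·120 ≡ 99 (mod 133)
The recovered value 99 does not match the digest 104.

invalid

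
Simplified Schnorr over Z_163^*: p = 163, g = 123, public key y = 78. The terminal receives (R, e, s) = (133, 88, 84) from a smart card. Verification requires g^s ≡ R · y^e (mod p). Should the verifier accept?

g^s mod p:
123^2 = 15129 ≡ 133
123^4 ≡ 133^2 = 17689 ≡ 85
123^8 ≡ 85^2 = 7225 ≡ 53
123^16 ≡ 53^2 = 2809 ≡ 38
123^32 ≡ 38^2 = 1444 ≡ 140
123^64 ≡ 140^2 = 19600 ≡ 40
84 = 64 + 16 + 4, so 123^84 ≡ 40·38·85 ≡ 104 (mod 163)
R · y^e mod p:
78^2 = 6084 ≡ 53
78^4 ≡ 53^2 = 2809 ≡ 38
78^8 ≡ 38^2 = 1444 ≡ 140
78^16 ≡ 140^2 = 19600 ≡ 40
78^32 ≡ 40^2 = 1600 ≡ 133
78^64 ≡ 133^2 = 17689 ≡ 85
88 = 64 + 16 + 8, so 78^88 ≡ 85·40·140 ≡ 40 (mod 163)
133·40 = 5320 ≡ 104 (mod 163)
104 ≡ 104 (mod 163); signature holds.

accept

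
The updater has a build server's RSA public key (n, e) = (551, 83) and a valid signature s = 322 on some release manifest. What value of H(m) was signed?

474

Squares mod 551: s^1≡322, s^2≡96, s^4≡400, s^8≡210, s^16≡20, s^32≡400, s^64≡210
83 = 64 + 16 + 2 + 1, so s^83 ≡ 210·20·96·322 ≡ 474 (mod 551)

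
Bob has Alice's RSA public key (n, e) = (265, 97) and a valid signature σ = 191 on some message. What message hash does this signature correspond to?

56

σ^2 ≡ 191^2 = 36481 ≡ 176
σ^4 ≡ 176^2 = 30976 ≡ 236
σ^8 ≡ 236^2 = 55696 ≡ 46
σ^16 ≡ 46^2 = 2116 ≡ 261
σ^32 ≡ 261^2 = 68121 ≡ 16
σ^64 ≡ 16^2 = 256
97 = 64 + 32 + 1, so σ^97 ≡ 256·16·191 ≡ 56 (mod 265)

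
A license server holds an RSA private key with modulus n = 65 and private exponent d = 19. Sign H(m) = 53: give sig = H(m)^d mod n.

(H(m))^2 ≡ 53^2 = 2809 ≡ 14
(H(m))^4 ≡ 14^2 = 196 ≡ 1
(H(m))^8 ≡ 1^2 = 1
(H(m))^16 ≡ 1^2 = 1
19 = 16 + 2 + 1, so (H(m))^19 ≡ 1·14·53 ≡ 27 (mod 65)

27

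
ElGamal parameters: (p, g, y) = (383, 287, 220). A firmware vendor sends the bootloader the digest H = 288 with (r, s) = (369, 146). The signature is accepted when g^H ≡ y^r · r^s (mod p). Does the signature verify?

verifies

Left side g^H mod p:
287^2 = 82369 ≡ 24
287^4 ≡ 24^2 = 576 ≡ 193
287^8 ≡ 193^2 = 37249 ≡ 98
287^16 ≡ 98^2 = 9604 ≡ 29
287^32 ≡ 29^2 = 841 ≡ 75
287^64 ≡ 75^2 = 5625 ≡ 263
287^128 ≡ 263^2 = 69169 ≡ 229
287^256 ≡ 229^2 = 52441 ≡ 353
288 = 256 + 32, so 287^288 ≡ 353·75 ≡ 48 (mod 383)
Right side y^r · r^s mod p:
220^2 = 48400 ≡ 142
220^4 ≡ 142^2 = 20164 ≡ 248
220^8 ≡ 248^2 = 61504 ≡ 224
220^16 ≡ 224^2 = 50176 ≡ 3
220^32 ≡ 3^2 = 9
220^64 ≡ 9^2 = 81
220^128 ≡ 81^2 = 6561 ≡ 50
220^256 ≡ 50^2 = 2500 ≡ 202
369 = 256 + 64 + 32 + 16 + 1, so 220^369 ≡ 202·81·9·3·220 ≡ 200 (mod 383)
369^2 = 136161 ≡ 196
369^4 ≡ 196^2 = 38416 ≡ 116
369^8 ≡ 116^2 = 13456 ≡ 51
369^16 ≡ 51^2 = 2601 ≡ 303
369^32 ≡ 303^2 = 91809 ≡ 272
369^64 ≡ 272^2 = 73984 ≡ 65
369^128 ≡ 65^2 = 4225 ≡ 12
146 = 128 + 16 + 2, so 369^146 ≡ 12·303·196 ≡ 276 (mod 383)
200·276 = 55200 ≡ 48 (mod 383)
48 ≡ 48 (mod 383), so the signature is genuine.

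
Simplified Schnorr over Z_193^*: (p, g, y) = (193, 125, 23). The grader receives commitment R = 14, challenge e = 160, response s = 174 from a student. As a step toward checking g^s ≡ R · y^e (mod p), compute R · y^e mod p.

14

23^2 = 529 ≡ 143
23^4 ≡ 143^2 = 20449 ≡ 184
23^8 ≡ 184^2 = 33856 ≡ 81
23^16 ≡ 81^2 = 6561 ≡ 192
23^32 ≡ 192^2 = 36864 ≡ 1
23^64 ≡ 1^2 = 1
23^128 ≡ 1^2 = 1
160 = 128 + 32, so 23^160 ≡ 1·1 ≡ 1 (mod 193)
R · y^e ≡ 14·1 = 14 ≡ 14 (mod 193)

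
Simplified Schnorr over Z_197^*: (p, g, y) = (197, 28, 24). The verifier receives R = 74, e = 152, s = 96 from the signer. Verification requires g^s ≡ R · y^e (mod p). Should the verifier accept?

reject

g^s mod p:
Squares mod 197: 28^1≡28, 28^2≡193, 28^4≡16, 28^8≡59, 28^16≡132, 28^32≡88, 28^64≡61
96 = 64 + 32, so 28^96 ≡ 61·88 ≡ 49 (mod 197)
R · y^e mod p:
Squares mod 197: 24^1≡24, 24^2≡182, 24^4≡28, 24^8≡193, 24^16≡16, 24^32≡59, 24^64≡132, 24^128≡88
152 = 128 + 16 + 8, so 24^152 ≡ 88·16·193 ≡ 81 (mod 197)
74·81 = 5994 ≡ 84 (mod 197)
49 ≠ 84; the check fails.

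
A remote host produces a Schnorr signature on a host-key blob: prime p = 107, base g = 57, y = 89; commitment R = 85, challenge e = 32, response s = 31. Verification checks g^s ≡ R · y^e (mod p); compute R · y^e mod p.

34

89^32 mod 107 = 86
R · y^e ≡ 85·86 = 7310 ≡ 34 (mod 107)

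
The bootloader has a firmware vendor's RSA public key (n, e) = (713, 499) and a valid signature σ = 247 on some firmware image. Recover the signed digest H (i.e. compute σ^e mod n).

Squares mod 713: σ^1≡247, σ^2≡404, σ^4≡652, σ^8≡156, σ^16≡94, σ^32≡280, σ^64≡683, σ^128≡187, σ^256≡32
499 = 256 + 128 + 64 + 32 + 16 + 2 + 1, so σ^499 ≡ 32·187·683·280·94·404·247 ≡ 61 (mod 713)

61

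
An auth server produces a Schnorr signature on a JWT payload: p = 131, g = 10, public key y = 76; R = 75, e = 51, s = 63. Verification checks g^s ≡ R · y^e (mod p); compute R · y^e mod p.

93

76^51 mod 131 = 127
R · y^e ≡ 75·127 = 9525 ≡ 93 (mod 131)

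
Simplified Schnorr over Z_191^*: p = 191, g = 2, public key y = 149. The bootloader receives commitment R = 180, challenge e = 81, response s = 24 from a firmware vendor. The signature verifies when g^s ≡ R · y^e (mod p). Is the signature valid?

valid

g^s mod p:
2^2 = 4
2^4 ≡ 4^2 = 16
2^8 ≡ 16^2 = 256 ≡ 65
2^16 ≡ 65^2 = 4225 ≡ 23
24 = 16 + 8, so 2^24 ≡ 23·65 ≡ 158 (mod 191)
R · y^e mod p:
149^2 = 22201 ≡ 45
149^4 ≡ 45^2 = 2025 ≡ 115
149^8 ≡ 115^2 = 13225 ≡ 46
149^16 ≡ 46^2 = 2116 ≡ 15
149^32 ≡ 15^2 = 225 ≡ 34
149^64 ≡ 34^2 = 1156 ≡ 10
81 = 64 + 16 + 1, so 149^81 ≡ 10·15·149 ≡ 3 (mod 191)
180·3 = 540 ≡ 158 (mod 191)
158 ≡ 158 (mod 191); signature holds.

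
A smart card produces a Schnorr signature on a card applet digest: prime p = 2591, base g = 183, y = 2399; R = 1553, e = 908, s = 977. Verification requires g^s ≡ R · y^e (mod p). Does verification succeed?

passes

g^s mod p:
183^2 = 33489 ≡ 2397
183^4 ≡ 2397^2 = 5745609 ≡ 1362
183^8 ≡ 1362^2 = 1855044 ≡ 2479
183^16 ≡ 2479^2 = 6145441 ≡ 2180
183^32 ≡ 2180^2 = 4752400 ≡ 506
183^64 ≡ 506^2 = 256036 ≡ 2118
183^128 ≡ 2118^2 = 4485924 ≡ 903
183^256 ≡ 903^2 = 815409 ≡ 1835
183^512 ≡ 1835^2 = 3367225 ≡ 1516
977 = 512 + 256 + 128 + 64 + 16 + 1, so 183^977 ≡ 1516·1835·903·2118·2180·183 ≡ 2252 (mod 2591)
R · y^e mod p:
2399^2 = 5755201 ≡ 590
2399^4 ≡ 590^2 = 348100 ≡ 906
2399^8 ≡ 906^2 = 820836 ≡ 2080
2399^16 ≡ 2080^2 = 4326400 ≡ 2021
2399^32 ≡ 2021^2 = 4084441 ≡ 1025
2399^64 ≡ 1025^2 = 1050625 ≡ 1270
2399^128 ≡ 1270^2 = 1612900 ≡ 1298
2399^256 ≡ 1298^2 = 1684804 ≡ 654
2399^512 ≡ 654^2 = 427716 ≡ 201
908 = 512 + 256 + 128 + 8 + 4, so 2399^908 ≡ 201·654·1298·2080·906 ≡ 2479 (mod 2591)
1553·2479 = 3849887 ≡ 2252 (mod 2591)
2252 ≡ 2252 (mod 2591); signature holds.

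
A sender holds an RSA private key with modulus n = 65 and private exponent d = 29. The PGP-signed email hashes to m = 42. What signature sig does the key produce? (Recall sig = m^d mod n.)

Squares mod 65: m^1≡42, m^2≡9, m^4≡16, m^8≡61, m^16≡16
29 = 16 + 8 + 4 + 1, so m^29 ≡ 16·61·16·42 ≡ 22 (mod 65)

22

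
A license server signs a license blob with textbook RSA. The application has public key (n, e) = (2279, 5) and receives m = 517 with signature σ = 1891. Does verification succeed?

Squares mod 2279: σ^1≡1891, σ^2≡130, σ^4≡947
5 = 4 + 1, so σ^5 ≡ 947·1891 ≡ 1762 (mod 2279)
1762 ≠ 517, so verification fails.

fails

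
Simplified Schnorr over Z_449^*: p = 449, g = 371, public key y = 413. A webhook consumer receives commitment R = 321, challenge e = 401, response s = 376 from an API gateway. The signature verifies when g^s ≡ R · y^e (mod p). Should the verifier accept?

reject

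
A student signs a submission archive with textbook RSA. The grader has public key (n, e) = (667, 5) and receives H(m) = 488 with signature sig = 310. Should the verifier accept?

Squares mod 667: sig^1≡310, sig^2≡52, sig^4≡36
5 = 4 + 1, so sig^5 ≡ 36·310 ≡ 488 (mod 667)
sig^5 mod 667 = 488 matches H(m).

accept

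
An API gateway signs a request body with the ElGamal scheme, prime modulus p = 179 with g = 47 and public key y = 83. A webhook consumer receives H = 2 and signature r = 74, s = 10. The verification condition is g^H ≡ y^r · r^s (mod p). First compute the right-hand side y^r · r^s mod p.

83^2 = 6889 ≡ 87
83^4 ≡ 87^2 = 7569 ≡ 51
83^8 ≡ 51^2 = 2601 ≡ 95
83^16 ≡ 95^2 = 9025 ≡ 75
83^32 ≡ 75^2 = 5625 ≡ 76
83^64 ≡ 76^2 = 5776 ≡ 48
74 = 64 + 8 + 2, so 83^74 ≡ 48·95·87 ≡ 56 (mod 179)
74^2 = 5476 ≡ 106
74^4 ≡ 106^2 = 11236 ≡ 138
74^8 ≡ 138^2 = 19044 ≡ 70
10 = 8 + 2, so 74^10 ≡ 70·106 ≡ 81 (mod 179)
y^r · r^s ≡ 56·81 = 4536 ≡ 61 (mod 179)

61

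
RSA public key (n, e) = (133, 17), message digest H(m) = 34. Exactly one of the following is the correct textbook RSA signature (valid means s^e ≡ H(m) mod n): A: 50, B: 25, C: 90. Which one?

Candidate A: Squares mod 133: 50^1≡50, 50^2≡106, 50^4≡64, 50^8≡106, 50^16≡64; 17 = 16 + 1, so 50^17 ≡ 64·50 ≡ 8 (mod 133)
Candidate B: Squares mod 133: 25^1≡25, 25^2≡93, 25^4≡4, 25^8≡16, 25^16≡123; 17 = 16 + 1, so 25^17 ≡ 123·25 ≡ 16 (mod 133)
Candidate C: Squares mod 133: 90^1≡90, 90^2≡120, 90^4≡36, 90^8≡99, 90^16≡92; 17 = 16 + 1, so 90^17 ≡ 92·90 ≡ 34 (mod 133)
  → matches H(m) = 34

C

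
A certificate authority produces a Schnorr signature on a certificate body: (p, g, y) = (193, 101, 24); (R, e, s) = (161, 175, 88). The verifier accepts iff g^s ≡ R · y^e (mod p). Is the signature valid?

g^s mod p:
Squares mod 193: 101^1≡101, 101^2≡165, 101^4≡12, 101^8≡144, 101^16≡85, 101^32≡84, 101^64≡108
88 = 64 + 16 + 8, so 101^88 ≡ 108·85·144 ≡ 63 (mod 193)
R · y^e mod p:
Squares mod 193: 24^1≡24, 24^2≡190, 24^4≡9, 24^8≡81, 24^16≡192, 24^32≡1, 24^64≡1, 24^128≡1
175 = 128 + 32 + 8 + 4 + 2 + 1, so 24^175 ≡ 1·1·81·9·190·24 ≡ 8 (mod 193)
161·8 = 1288 ≡ 130 (mod 193)
63 ≠ 130; the check fails.

invalid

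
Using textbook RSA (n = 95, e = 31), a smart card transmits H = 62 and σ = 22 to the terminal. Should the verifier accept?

Squares mod 95: σ^1≡22, σ^2≡9, σ^4≡81, σ^8≡6, σ^16≡36
31 = 16 + 8 + 4 + 2 + 1, so σ^31 ≡ 36·6·81·9·22 ≡ 33 (mod 95)
33 ≠ 62, so verification fails.

reject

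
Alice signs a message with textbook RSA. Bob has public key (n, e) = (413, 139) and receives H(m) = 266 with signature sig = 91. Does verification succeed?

passes

Squares mod 413: sig^1≡91, sig^2≡21, sig^4≡28, sig^8≡371, sig^16≡112, sig^32≡154, sig^64≡175, sig^128≡63
139 = 128 + 8 + 2 + 1, so sig^139 ≡ 63·371·21·91 ≡ 266 (mod 413)
Since 266 equals the digest 266, verification succeeds.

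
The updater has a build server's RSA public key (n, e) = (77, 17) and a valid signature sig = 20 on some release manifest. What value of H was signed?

sig^2 ≡ 20^2 = 400 ≡ 15
sig^4 ≡ 15^2 = 225 ≡ 71
sig^8 ≡ 71^2 = 5041 ≡ 36
sig^16 ≡ 36^2 = 1296 ≡ 64
17 = 16 + 1, so sig^17 ≡ 64·20 ≡ 48 (mod 77)

48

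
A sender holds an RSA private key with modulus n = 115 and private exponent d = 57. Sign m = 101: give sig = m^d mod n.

81

m^2 ≡ 101^2 = 10201 ≡ 81
m^4 ≡ 81^2 = 6561 ≡ 6
m^8 ≡ 6^2 = 36
m^16 ≡ 36^2 = 1296 ≡ 31
m^32 ≡ 31^2 = 961 ≡ 41
57 = 32 + 16 + 8 + 1, so m^57 ≡ 41·31·36·101 ≡ 81 (mod 115)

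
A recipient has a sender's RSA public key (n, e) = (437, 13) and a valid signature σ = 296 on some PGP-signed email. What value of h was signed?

106

σ^2 ≡ 296^2 = 87616 ≡ 216
σ^4 ≡ 216^2 = 46656 ≡ 334
σ^8 ≡ 334^2 = 111556 ≡ 121
13 = 8 + 4 + 1, so σ^13 ≡ 121·334·296 ≡ 106 (mod 437)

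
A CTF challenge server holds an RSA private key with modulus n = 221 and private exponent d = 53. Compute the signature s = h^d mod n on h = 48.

h^2 ≡ 48^2 = 2304 ≡ 94
h^4 ≡ 94^2 = 8836 ≡ 217
h^8 ≡ 217^2 = 47089 ≡ 16
h^16 ≡ 16^2 = 256 ≡ 35
h^32 ≡ 35^2 = 1225 ≡ 120
53 = 32 + 16 + 4 + 1, so h^53 ≡ 120·35·217·48 ≡ 29 (mod 221)

29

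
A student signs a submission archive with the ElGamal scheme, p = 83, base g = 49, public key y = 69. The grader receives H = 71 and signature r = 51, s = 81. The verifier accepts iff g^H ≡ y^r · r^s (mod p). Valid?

Left side g^H mod p:
49^2 = 2401 ≡ 77
49^4 ≡ 77^2 = 5929 ≡ 36
49^8 ≡ 36^2 = 1296 ≡ 51
49^16 ≡ 51^2 = 2601 ≡ 28
49^32 ≡ 28^2 = 784 ≡ 37
49^64 ≡ 37^2 = 1369 ≡ 41
71 = 64 + 4 + 2 + 1, so 49^71 ≡ 41·36·77·49 ≡ 63 (mod 83)
Right side y^r · r^s mod p:
69^2 = 4761 ≡ 30
69^4 ≡ 30^2 = 900 ≡ 70
69^8 ≡ 70^2 = 4900 ≡ 3
69^16 ≡ 3^2 = 9
69^32 ≡ 9^2 = 81
51 = 32 + 16 + 2 + 1, so 69^51 ≡ 81·9·30·69 ≡ 7 (mod 83)
51^2 = 2601 ≡ 28
51^4 ≡ 28^2 = 784 ≡ 37
51^8 ≡ 37^2 = 1369 ≡ 41
51^16 ≡ 41^2 = 1681 ≡ 21
51^32 ≡ 21^2 = 441 ≡ 26
51^64 ≡ 26^2 = 676 ≡ 12
81 = 64 + 16 + 1, so 51^81 ≡ 12·21·51 ≡ 70 (mod 83)
7·70 = 490 ≡ 75 (mod 83)
63 ≠ 75, so verification fails.

no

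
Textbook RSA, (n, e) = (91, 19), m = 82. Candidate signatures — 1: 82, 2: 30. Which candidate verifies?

Candidate 1: 82^19 mod 91 = 82
  → matches m = 82
Candidate 2: 30^19 mod 91 = 30

1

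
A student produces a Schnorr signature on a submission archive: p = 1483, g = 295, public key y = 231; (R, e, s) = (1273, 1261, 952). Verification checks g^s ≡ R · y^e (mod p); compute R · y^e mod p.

529

Squares mod 1483: 231^1≡231, 231^2≡1456, 231^4≡729, 231^8≡527, 231^16≡408, 231^32≡368, 231^64≡471, 231^128≡874, 231^256≡131, 231^512≡848, 231^1024≡1332
1261 = 1024 + 128 + 64 + 32 + 8 + 4 + 1, so 231^1261 ≡ 1332·874·471·368·527·729·231 ≡ 513 (mod 1483)
R · y^e ≡ 1273·513 = 653049 ≡ 529 (mod 1483)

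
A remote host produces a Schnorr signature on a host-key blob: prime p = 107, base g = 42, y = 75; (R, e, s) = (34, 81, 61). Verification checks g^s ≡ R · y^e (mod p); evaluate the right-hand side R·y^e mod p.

92

Squares mod 107: 75^1≡75, 75^2≡61, 75^4≡83, 75^8≡41, 75^16≡76, 75^32≡105, 75^64≡4
81 = 64 + 16 + 1, so 75^81 ≡ 4·76·75 ≡ 9 (mod 107)
R · y^e ≡ 34·9 = 306 ≡ 92 (mod 107)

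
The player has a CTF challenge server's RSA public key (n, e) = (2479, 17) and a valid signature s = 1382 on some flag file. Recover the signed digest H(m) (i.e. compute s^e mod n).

s^2 ≡ 1382^2 = 1909924 ≡ 1094
s^4 ≡ 1094^2 = 1196836 ≡ 1958
s^8 ≡ 1958^2 = 3833764 ≡ 1230
s^16 ≡ 1230^2 = 1512900 ≡ 710
17 = 16 + 1, so s^17 ≡ 710·1382 ≡ 2015 (mod 2479)

2015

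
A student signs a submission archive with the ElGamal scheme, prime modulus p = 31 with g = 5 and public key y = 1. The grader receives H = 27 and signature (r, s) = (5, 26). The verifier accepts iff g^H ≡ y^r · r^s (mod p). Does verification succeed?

fails

Left side g^H mod p:
Squares mod 31: 5^1≡5, 5^2≡25, 5^4≡5, 5^8≡25, 5^16≡5
27 = 16 + 8 + 2 + 1, so 5^27 ≡ 5·25·25·5 ≡ 1 (mod 31)
Right side y^r · r^s mod p:
Squares mod 31: 1^1≡1, 1^2≡1, 1^4≡1
5 = 4 + 1, so 1^5 ≡ 1·1 ≡ 1 (mod 31)
Squares mod 31: 5^1≡5, 5^2≡25, 5^4≡5, 5^8≡25, 5^16≡5
26 = 16 + 8 + 2, so 5^26 ≡ 5·25·25 ≡ 25 (mod 31)
1·25 = 25 ≡ 25 (mod 31)
1 ≠ 25, so verification fails.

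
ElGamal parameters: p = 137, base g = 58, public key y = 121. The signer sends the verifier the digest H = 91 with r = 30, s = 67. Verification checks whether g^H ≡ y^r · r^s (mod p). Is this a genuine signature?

Left side g^H mod p:
58^2 = 3364 ≡ 76
58^4 ≡ 76^2 = 5776 ≡ 22
58^8 ≡ 22^2 = 484 ≡ 73
58^16 ≡ 73^2 = 5329 ≡ 123
58^32 ≡ 123^2 = 15129 ≡ 59
58^64 ≡ 59^2 = 3481 ≡ 56
91 = 64 + 16 + 8 + 2 + 1, so 58^91 ≡ 56·123·73·76·58 ≡ 131 (mod 137)
Right side y^r · r^s mod p:
121^2 = 14641 ≡ 119
121^4 ≡ 119^2 = 14161 ≡ 50
121^8 ≡ 50^2 = 2500 ≡ 34
121^16 ≡ 34^2 = 1156 ≡ 60
30 = 16 + 8 + 4 + 2, so 121^30 ≡ 60·34·50·119 ≡ 74 (mod 137)
30^2 = 900 ≡ 78
30^4 ≡ 78^2 = 6084 ≡ 56
30^8 ≡ 56^2 = 3136 ≡ 122
30^16 ≡ 122^2 = 14884 ≡ 88
30^32 ≡ 88^2 = 7744 ≡ 72
30^64 ≡ 72^2 = 5184 ≡ 115
67 = 64 + 2 + 1, so 30^67 ≡ 115·78·30 ≡ 32 (mod 137)
74·32 = 2368 ≡ 39 (mod 137)
131 ≠ 39, so verification fails.

forged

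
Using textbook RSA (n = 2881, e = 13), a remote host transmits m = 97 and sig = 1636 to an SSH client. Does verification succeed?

fails

sig^2 ≡ 1636^2 = 2676496 ≡ 47
sig^4 ≡ 47^2 = 2209
sig^8 ≡ 2209^2 = 4879681 ≡ 2148
13 = 8 + 4 + 1, so sig^13 ≡ 2148·2209·1636 ≡ 1183 (mod 2881)
sig^13 mod 2881 = 1183, but m = 97.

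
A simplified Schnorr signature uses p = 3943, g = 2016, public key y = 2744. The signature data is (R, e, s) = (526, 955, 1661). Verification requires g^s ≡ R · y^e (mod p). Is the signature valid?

valid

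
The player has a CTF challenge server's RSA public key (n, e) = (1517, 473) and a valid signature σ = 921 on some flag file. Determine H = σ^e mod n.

σ^2 ≡ 921^2 = 848241 ≡ 238
σ^4 ≡ 238^2 = 56644 ≡ 515
σ^8 ≡ 515^2 = 265225 ≡ 1267
σ^16 ≡ 1267^2 = 1605289 ≡ 303
σ^32 ≡ 303^2 = 91809 ≡ 789
σ^64 ≡ 789^2 = 622521 ≡ 551
σ^128 ≡ 551^2 = 303601 ≡ 201
σ^256 ≡ 201^2 = 40401 ≡ 959
473 = 256 + 128 + 64 + 16 + 8 + 1, so σ^473 ≡ 959·201·551·303·1267·921 ≡ 641 (mod 1517)

641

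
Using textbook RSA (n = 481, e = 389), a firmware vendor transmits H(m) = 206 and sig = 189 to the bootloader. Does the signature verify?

verifies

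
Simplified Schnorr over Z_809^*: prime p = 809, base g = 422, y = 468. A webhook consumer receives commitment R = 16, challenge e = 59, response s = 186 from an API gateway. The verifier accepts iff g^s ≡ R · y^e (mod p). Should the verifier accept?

g^s mod p:
422^2 = 178084 ≡ 104
422^4 ≡ 104^2 = 10816 ≡ 299
422^8 ≡ 299^2 = 89401 ≡ 411
422^16 ≡ 411^2 = 168921 ≡ 649
422^32 ≡ 649^2 = 421201 ≡ 521
422^64 ≡ 521^2 = 271441 ≡ 426
422^128 ≡ 426^2 = 181476 ≡ 260
186 = 128 + 32 + 16 + 8 + 2, so 422^186 ≡ 260·521·649·411·104 ≡ 450 (mod 809)
R · y^e mod p:
468^2 = 219024 ≡ 594
468^4 ≡ 594^2 = 352836 ≡ 112
468^8 ≡ 112^2 = 12544 ≡ 409
468^16 ≡ 409^2 = 167281 ≡ 627
468^32 ≡ 627^2 = 393129 ≡ 764
59 = 32 + 16 + 8 + 2 + 1, so 468^59 ≡ 764·627·409·594·468 ≡ 730 (mod 809)
16·730 = 11680 ≡ 354 (mod 809)
450 ≠ 354; the check fails.

reject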